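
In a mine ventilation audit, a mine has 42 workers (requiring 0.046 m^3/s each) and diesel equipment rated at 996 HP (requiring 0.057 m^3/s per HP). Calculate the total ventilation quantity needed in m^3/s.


Airflow for workers:
Q_people = 42 * 0.046 = 1.932 m^3/s
Airflow for diesel equipment:
Q_diesel = 996 * 0.057 = 56.772 m^3/s
Total ventilation:
Q_total = 1.932 + 56.772
= 58.704 m^3/s

58.704 m^3/s


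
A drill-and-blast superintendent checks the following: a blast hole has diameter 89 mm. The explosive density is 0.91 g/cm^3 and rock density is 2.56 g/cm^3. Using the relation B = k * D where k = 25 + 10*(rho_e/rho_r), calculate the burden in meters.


2.5414 m

First, compute k:
rho_e / rho_r = 0.91 / 2.56 = 0.35546875
k = 25 + 10 * 0.35546875 = 28.5546875
Then, compute burden:
B = k * D / 1000 = 28.5546875 * 89 / 1000
= 2541.367188 / 1000
= 2.5414 m


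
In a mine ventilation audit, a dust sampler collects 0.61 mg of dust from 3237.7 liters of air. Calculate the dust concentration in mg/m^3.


0.1884 mg/m^3

Convert liters to m^3: 1 m^3 = 1000 L
Concentration = mass / volume * 1000
= 0.61 / 3237.7 * 1000
= 0.0001884053495 * 1000
= 0.1884 mg/m^3


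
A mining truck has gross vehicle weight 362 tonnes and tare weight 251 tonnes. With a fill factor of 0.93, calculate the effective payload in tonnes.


103.23 tonnes

Maximum payload = gross - tare
= 362 - 251 = 111 tonnes
Effective payload = max payload * fill factor
= 111 * 0.93
= 103.23 tonnes


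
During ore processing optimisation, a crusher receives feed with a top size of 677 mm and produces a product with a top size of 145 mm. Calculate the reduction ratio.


Reduction ratio = feed size / product size
= 677 / 145
= 4.669

4.669


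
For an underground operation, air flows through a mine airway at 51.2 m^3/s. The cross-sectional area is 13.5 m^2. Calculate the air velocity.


Velocity = flow rate / cross-sectional area
= 51.2 / 13.5
= 3.7926 m/s

3.7926 m/s


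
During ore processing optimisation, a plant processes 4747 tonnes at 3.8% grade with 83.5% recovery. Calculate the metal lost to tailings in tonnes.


Total metal in feed:
= 4747 * 3.8 / 100 = 180.386 tonnes
Metal recovered:
= 180.386 * 83.5 / 100 = 150.62231 tonnes
Metal lost to tailings:
= 180.386 - 150.62231
= 29.7637 tonnes

29.7637 tonnes


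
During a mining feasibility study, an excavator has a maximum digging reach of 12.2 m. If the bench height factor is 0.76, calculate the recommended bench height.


Bench height = reach * factor
= 12.2 * 0.76
= 9.272 m

9.272 m


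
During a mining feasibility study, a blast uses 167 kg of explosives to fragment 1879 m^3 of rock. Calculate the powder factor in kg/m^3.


0.0889 kg/m^3

Powder factor = explosive mass / rock volume
= 167 / 1879
= 0.0889 kg/m^3


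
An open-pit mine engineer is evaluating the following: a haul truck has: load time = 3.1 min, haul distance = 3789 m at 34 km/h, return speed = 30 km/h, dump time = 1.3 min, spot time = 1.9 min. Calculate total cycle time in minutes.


20.5645 min

Convert haul speed to m/min: 34 * 1000/60 = 566.6666667 m/min
Haul time = 3789 / 566.6666667 = 6.686470588 min
Convert return speed to m/min: 30 * 1000/60 = 500 m/min
Return time = 3789 / 500 = 7.578 min
Total cycle time:
= 3.1 + 6.686470588 + 1.3 + 7.578 + 1.9
= 20.5645 min


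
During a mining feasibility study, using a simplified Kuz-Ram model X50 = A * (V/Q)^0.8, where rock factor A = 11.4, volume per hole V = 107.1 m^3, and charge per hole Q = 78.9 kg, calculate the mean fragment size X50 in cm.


14.5571 cm

Compute V/Q:
V/Q = 107.1 / 78.9 = 1.357414449
Raise to the power 0.8:
(V/Q)^0.8 = 1.357414449^0.8 = 1.276938479
Multiply by A:
X50 = 11.4 * 1.276938479
= 14.5571 cm


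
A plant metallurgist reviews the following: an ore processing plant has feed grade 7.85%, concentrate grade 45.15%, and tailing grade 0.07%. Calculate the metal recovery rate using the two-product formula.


99.2622%

Using the two-product formula:
R = 100 * c * (f - t) / (f * (c - t))
Numerator = 100 * 45.15 * (7.85 - 0.07)
= 100 * 45.15 * 7.78
= 35126.7
Denominator = 7.85 * (45.15 - 0.07)
= 7.85 * 45.08
= 353.878
R = 35126.7 / 353.878
= 99.2622%


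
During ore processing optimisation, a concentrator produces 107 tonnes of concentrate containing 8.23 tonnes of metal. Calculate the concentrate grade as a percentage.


7.6916%

Grade = (metal in concentrate / concentrate mass) * 100
= (8.23 / 107) * 100
= 0.07691588785 * 100
= 7.6916%


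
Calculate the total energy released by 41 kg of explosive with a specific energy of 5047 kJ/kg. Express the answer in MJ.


Energy = mass * specific_energy / 1000
= 41 * 5047 / 1000
= 206927 / 1000
= 206.927 MJ

206.927 MJ


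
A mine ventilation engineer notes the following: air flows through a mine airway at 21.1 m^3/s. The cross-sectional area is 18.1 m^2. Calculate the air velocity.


Velocity = flow rate / cross-sectional area
= 21.1 / 18.1
= 1.1657 m/s

1.1657 m/s


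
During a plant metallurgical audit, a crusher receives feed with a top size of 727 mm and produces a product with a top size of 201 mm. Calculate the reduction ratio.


3.6169

Reduction ratio = feed size / product size
= 727 / 201
= 3.6169


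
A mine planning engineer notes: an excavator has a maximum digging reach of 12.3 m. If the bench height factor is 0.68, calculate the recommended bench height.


8.364 m

Bench height = reach * factor
= 12.3 * 0.68
= 8.364 m


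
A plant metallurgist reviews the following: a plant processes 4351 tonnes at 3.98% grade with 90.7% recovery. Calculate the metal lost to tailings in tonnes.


16.1048 tonnes

Total metal in feed:
= 4351 * 3.98 / 100 = 173.1698 tonnes
Metal recovered:
= 173.1698 * 90.7 / 100 = 157.0650086 tonnes
Metal lost to tailings:
= 173.1698 - 157.0650086
= 16.1048 tonnes


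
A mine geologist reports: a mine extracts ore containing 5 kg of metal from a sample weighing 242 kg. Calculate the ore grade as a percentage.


2.0661%

Ore grade = (metal mass / ore mass) * 100
= (5 / 242) * 100
= 0.02066115702 * 100
= 2.0661%


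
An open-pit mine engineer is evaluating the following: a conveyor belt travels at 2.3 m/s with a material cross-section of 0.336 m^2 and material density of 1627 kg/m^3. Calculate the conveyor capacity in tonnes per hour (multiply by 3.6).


Volumetric flow = speed * area
= 2.3 * 0.336 = 0.7728 m^3/s
Mass flow = volumetric * density
= 0.7728 * 1627 = 1257.3456 kg/s
Convert to t/h: multiply by 3.6
Capacity = 1257.3456 * 3.6
= 4526.4442 t/h

4526.4442 t/h


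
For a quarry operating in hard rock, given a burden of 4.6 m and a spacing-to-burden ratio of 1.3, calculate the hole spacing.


Spacing = burden * ratio
= 4.6 * 1.3
= 5.98 m

5.98 m


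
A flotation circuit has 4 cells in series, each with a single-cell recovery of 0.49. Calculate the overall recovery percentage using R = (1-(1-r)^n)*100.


93.2348%

Complement of single-cell recovery:
1 - r = 1 - 0.49 = 0.51
Raise to power n:
(1 - r)^4 = 0.51^4 = 0.06765201
Overall recovery:
R = (1 - 0.06765201) * 100
= 93.2348%


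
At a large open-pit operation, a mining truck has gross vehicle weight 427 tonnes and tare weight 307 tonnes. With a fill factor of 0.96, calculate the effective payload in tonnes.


115.2 tonnes

Maximum payload = gross - tare
= 427 - 307 = 120 tonnes
Effective payload = max payload * fill factor
= 120 * 0.96
= 115.2 tonnes


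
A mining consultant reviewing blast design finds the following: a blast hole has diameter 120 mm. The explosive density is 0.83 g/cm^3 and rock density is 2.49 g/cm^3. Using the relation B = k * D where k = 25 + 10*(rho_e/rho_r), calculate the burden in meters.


First, compute k:
rho_e / rho_r = 0.83 / 2.49 = 0.3333333333
k = 25 + 10 * 0.3333333333 = 28.33333333
Then, compute burden:
B = k * D / 1000 = 28.33333333 * 120 / 1000
= 3400 / 1000
= 3.4 m

3.4 m


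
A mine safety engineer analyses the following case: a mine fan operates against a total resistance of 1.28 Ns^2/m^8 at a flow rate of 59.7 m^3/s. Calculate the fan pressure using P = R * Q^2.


Compute Q^2:
Q^2 = 59.7^2 = 3564.09
Compute pressure:
P = R * Q^2 = 1.28 * 3564.09
= 4562.0352 Pa

4562.0352 Pa


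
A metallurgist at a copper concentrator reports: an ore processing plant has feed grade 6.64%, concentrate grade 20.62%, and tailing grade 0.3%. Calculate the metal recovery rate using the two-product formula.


Using the two-product formula:
R = 100 * c * (f - t) / (f * (c - t))
Numerator = 100 * 20.62 * (6.64 - 0.3)
= 100 * 20.62 * 6.34
= 13073.08
Denominator = 6.64 * (20.62 - 0.3)
= 6.64 * 20.32
= 134.9248
R = 13073.08 / 134.9248
= 96.8916%

96.8916%


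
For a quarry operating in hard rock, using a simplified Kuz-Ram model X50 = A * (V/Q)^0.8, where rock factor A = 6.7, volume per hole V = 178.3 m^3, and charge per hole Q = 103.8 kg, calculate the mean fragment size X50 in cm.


Compute V/Q:
V/Q = 178.3 / 103.8 = 1.717726397
Raise to the power 0.8:
(V/Q)^0.8 = 1.717726397^0.8 = 1.541569793
Multiply by A:
X50 = 6.7 * 1.541569793
= 10.3285 cm

10.3285 cm


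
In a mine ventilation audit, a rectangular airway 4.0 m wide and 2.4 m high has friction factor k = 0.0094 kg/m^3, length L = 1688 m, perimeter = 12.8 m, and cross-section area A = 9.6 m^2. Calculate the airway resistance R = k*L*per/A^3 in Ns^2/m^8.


0.2296 Ns^2/m^8

Compute the numerator:
k * L * per = 0.0094 * 1688 * 12.8
= 203.10016
Compute the denominator:
A^3 = 9.6^3 = 884.736
Resistance:
R = 203.10016 / 884.736
= 0.2296 Ns^2/m^8


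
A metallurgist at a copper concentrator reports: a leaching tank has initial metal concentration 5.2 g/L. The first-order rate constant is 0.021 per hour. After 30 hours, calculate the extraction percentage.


46.7408%

Compute the exponent:
-k * t = -0.021 * 30 = -0.63
Remaining concentration:
C = 5.2 * exp(-0.63)
= 5.2 * 0.532591801
= 2.769477365 g/L
Extracted = 5.2 - 2.769477365 = 2.430522635 g/L
Extraction % = 2.430522635 / 5.2 * 100
= 46.7408%


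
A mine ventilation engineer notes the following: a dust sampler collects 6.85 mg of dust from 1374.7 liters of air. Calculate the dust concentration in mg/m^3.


Convert liters to m^3: 1 m^3 = 1000 L
Concentration = mass / volume * 1000
= 6.85 / 1374.7 * 1000
= 0.004982905361 * 1000
= 4.9829 mg/m^3

4.9829 mg/m^3


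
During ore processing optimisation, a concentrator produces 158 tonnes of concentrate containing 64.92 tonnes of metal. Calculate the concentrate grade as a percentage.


41.0886%

Grade = (metal in concentrate / concentrate mass) * 100
= (64.92 / 158) * 100
= 0.4108860759 * 100
= 41.0886%


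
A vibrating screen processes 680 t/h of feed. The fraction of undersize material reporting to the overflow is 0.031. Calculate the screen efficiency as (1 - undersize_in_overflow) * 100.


96.9%

Screen efficiency = (1 - fraction of undersize in overflow) * 100
= (1 - 0.031) * 100
= 0.969 * 100
= 96.9%


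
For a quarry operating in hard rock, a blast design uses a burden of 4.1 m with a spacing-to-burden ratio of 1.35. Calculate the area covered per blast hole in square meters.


First, find the spacing:
Spacing = burden * ratio = 4.1 * 1.35
= 5.535 m
Then, calculate the area:
Area = burden * spacing = 4.1 * 5.535
= 22.6935 m^2

22.6935 m^2


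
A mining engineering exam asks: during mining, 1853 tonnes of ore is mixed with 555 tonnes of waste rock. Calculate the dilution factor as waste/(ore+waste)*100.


23.0482%

Total material = ore + waste
= 1853 + 555 = 2408 tonnes
Dilution = waste / total * 100
= 555 / 2408 * 100
= 0.2304817276 * 100
= 23.0482%


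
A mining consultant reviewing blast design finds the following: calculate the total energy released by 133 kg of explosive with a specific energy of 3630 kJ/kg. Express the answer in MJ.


482.79 MJ

Energy = mass * specific_energy / 1000
= 133 * 3630 / 1000
= 482790 / 1000
= 482.79 MJ


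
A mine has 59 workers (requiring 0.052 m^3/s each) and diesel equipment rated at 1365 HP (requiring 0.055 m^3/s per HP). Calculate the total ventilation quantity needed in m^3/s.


78.143 m^3/s

Airflow for workers:
Q_people = 59 * 0.052 = 3.068 m^3/s
Airflow for diesel equipment:
Q_diesel = 1365 * 0.055 = 75.075 m^3/s
Total ventilation:
Q_total = 3.068 + 75.075
= 78.143 m^3/s


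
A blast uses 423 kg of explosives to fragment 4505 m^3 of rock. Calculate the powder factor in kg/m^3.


Powder factor = explosive mass / rock volume
= 423 / 4505
= 0.0939 kg/m^3

0.0939 kg/m^3


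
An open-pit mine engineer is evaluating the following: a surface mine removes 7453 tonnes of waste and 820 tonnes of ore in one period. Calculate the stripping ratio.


Stripping ratio = waste tonnage / ore tonnage
= 7453 / 820
= 9.089

9.089


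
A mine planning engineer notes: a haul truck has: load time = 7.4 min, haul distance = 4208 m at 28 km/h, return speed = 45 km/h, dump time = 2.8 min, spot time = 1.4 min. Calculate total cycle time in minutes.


Convert haul speed to m/min: 28 * 1000/60 = 466.6666667 m/min
Haul time = 4208 / 466.6666667 = 9.017142857 min
Convert return speed to m/min: 45 * 1000/60 = 750 m/min
Return time = 4208 / 750 = 5.610666667 min
Total cycle time:
= 7.4 + 9.017142857 + 2.8 + 5.610666667 + 1.4
= 26.2278 min

26.2278 min


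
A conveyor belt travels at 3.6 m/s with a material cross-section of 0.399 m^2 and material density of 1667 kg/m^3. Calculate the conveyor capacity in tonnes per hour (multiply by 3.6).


8620.1237 t/h

Volumetric flow = speed * area
= 3.6 * 0.399 = 1.4364 m^3/s
Mass flow = volumetric * density
= 1.4364 * 1667 = 2394.4788 kg/s
Convert to t/h: multiply by 3.6
Capacity = 2394.4788 * 3.6
= 8620.1237 t/h


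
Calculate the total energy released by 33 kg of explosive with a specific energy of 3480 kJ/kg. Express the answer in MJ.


Energy = mass * specific_energy / 1000
= 33 * 3480 / 1000
= 114840 / 1000
= 114.84 MJ

114.84 MJ


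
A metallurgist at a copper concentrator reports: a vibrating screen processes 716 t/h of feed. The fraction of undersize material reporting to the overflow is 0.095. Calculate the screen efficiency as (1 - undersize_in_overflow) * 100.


90.5%

Screen efficiency = (1 - fraction of undersize in overflow) * 100
= (1 - 0.095) * 100
= 0.905 * 100
= 90.5%


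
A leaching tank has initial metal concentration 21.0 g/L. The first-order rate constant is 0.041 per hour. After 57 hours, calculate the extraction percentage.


Compute the exponent:
-k * t = -0.041 * 57 = -2.337
Remaining concentration:
C = 21.0 * exp(-2.337)
= 21.0 * 0.09661705505
= 2.028958156 g/L
Extracted = 21.0 - 2.028958156 = 18.97104184 g/L
Extraction % = 18.97104184 / 21.0 * 100
= 90.3383%

90.3383%


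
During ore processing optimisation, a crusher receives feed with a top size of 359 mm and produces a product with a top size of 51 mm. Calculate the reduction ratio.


Reduction ratio = feed size / product size
= 359 / 51
= 7.0392

7.0392


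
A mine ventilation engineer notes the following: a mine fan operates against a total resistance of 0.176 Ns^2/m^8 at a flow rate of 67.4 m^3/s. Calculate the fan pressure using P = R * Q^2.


799.5258 Pa

Compute Q^2:
Q^2 = 67.4^2 = 4542.76
Compute pressure:
P = R * Q^2 = 0.176 * 4542.76
= 799.5258 Pa


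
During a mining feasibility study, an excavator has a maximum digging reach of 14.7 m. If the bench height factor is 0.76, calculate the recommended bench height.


Bench height = reach * factor
= 14.7 * 0.76
= 11.172 m

11.172 m


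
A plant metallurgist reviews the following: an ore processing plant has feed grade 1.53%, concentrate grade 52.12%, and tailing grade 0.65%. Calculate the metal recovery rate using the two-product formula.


58.2427%

Using the two-product formula:
R = 100 * c * (f - t) / (f * (c - t))
Numerator = 100 * 52.12 * (1.53 - 0.65)
= 100 * 52.12 * 0.88
= 4586.56
Denominator = 1.53 * (52.12 - 0.65)
= 1.53 * 51.47
= 78.7491
R = 4586.56 / 78.7491
= 58.2427%


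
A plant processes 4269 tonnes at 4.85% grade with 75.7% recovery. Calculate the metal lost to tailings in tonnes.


Total metal in feed:
= 4269 * 4.85 / 100 = 207.0465 tonnes
Metal recovered:
= 207.0465 * 75.7 / 100 = 156.7342005 tonnes
Metal lost to tailings:
= 207.0465 - 156.7342005
= 50.3123 tonnes

50.3123 tonnes


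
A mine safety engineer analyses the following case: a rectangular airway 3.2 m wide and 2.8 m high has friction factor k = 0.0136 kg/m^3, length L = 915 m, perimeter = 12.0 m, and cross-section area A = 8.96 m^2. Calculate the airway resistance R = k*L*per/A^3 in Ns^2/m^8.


Compute the numerator:
k * L * per = 0.0136 * 915 * 12.0
= 149.328
Compute the denominator:
A^3 = 8.96^3 = 719.323136
Resistance:
R = 149.328 / 719.323136
= 0.2076 Ns^2/m^8

0.2076 Ns^2/m^8


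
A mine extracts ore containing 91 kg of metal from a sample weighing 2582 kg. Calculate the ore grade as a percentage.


Ore grade = (metal mass / ore mass) * 100
= (91 / 2582) * 100
= 0.0352439969 * 100
= 3.5244%

3.5244%


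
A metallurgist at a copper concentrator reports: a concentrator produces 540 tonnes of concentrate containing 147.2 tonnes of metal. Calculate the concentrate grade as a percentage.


27.2593%

Grade = (metal in concentrate / concentrate mass) * 100
= (147.2 / 540) * 100
= 0.2725925926 * 100
= 27.2593%


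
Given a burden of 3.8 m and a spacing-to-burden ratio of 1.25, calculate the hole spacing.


4.75 m

Spacing = burden * ratio
= 3.8 * 1.25
= 4.75 m


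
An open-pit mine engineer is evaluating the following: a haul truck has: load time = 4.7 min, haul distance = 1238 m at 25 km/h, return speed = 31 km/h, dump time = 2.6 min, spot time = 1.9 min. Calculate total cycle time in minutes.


Convert haul speed to m/min: 25 * 1000/60 = 416.6666667 m/min
Haul time = 1238 / 416.6666667 = 2.9712 min
Convert return speed to m/min: 31 * 1000/60 = 516.6666667 m/min
Return time = 1238 / 516.6666667 = 2.396129032 min
Total cycle time:
= 4.7 + 2.9712 + 2.6 + 2.396129032 + 1.9
= 14.5673 min

14.5673 min


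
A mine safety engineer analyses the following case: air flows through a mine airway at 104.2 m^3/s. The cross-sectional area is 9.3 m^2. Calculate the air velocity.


11.2043 m/s

Velocity = flow rate / cross-sectional area
= 104.2 / 9.3
= 11.2043 m/s


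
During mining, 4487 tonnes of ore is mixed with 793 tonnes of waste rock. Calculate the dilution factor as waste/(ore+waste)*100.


15.0189%

Total material = ore + waste
= 4487 + 793 = 5280 tonnes
Dilution = waste / total * 100
= 793 / 5280 * 100
= 0.1501893939 * 100
= 15.0189%


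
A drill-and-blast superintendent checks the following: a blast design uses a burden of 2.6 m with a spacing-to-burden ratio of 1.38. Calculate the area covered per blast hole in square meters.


First, find the spacing:
Spacing = burden * ratio = 2.6 * 1.38
= 3.588 m
Then, calculate the area:
Area = burden * spacing = 2.6 * 3.588
= 9.3288 m^2

9.3288 m^2


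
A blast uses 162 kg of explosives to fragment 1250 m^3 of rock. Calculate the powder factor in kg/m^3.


0.1296 kg/m^3

Powder factor = explosive mass / rock volume
= 162 / 1250
= 0.1296 kg/m^3


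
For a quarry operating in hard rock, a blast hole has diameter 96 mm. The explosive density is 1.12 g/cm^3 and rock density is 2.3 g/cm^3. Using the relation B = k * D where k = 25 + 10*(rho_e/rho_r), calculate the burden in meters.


2.8675 m

First, compute k:
rho_e / rho_r = 1.12 / 2.3 = 0.4869565217
k = 25 + 10 * 0.4869565217 = 29.86956522
Then, compute burden:
B = k * D / 1000 = 29.86956522 * 96 / 1000
= 2867.478261 / 1000
= 2.8675 m


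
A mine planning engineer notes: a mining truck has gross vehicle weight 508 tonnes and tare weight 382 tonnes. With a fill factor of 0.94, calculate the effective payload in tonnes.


Maximum payload = gross - tare
= 508 - 382 = 126 tonnes
Effective payload = max payload * fill factor
= 126 * 0.94
= 118.44 tonnes

118.44 tonnes


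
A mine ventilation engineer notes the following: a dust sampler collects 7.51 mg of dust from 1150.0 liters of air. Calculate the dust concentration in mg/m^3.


6.5304 mg/m^3

Convert liters to m^3: 1 m^3 = 1000 L
Concentration = mass / volume * 1000
= 7.51 / 1150.0 * 1000
= 0.006530434783 * 1000
= 6.5304 mg/m^3


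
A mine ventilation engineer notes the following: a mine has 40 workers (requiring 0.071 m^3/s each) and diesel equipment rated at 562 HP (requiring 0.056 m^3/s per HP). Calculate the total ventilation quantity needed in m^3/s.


34.312 m^3/s

Airflow for workers:
Q_people = 40 * 0.071 = 2.84 m^3/s
Airflow for diesel equipment:
Q_diesel = 562 * 0.056 = 31.472 m^3/s
Total ventilation:
Q_total = 2.84 + 31.472
= 34.312 m^3/s


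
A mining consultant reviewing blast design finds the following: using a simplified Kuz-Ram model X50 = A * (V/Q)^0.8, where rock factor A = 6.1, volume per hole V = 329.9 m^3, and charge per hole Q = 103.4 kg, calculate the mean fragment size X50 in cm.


15.4319 cm

Compute V/Q:
V/Q = 329.9 / 103.4 = 3.190522244
Raise to the power 0.8:
(V/Q)^0.8 = 3.190522244^0.8 = 2.529818834
Multiply by A:
X50 = 6.1 * 2.529818834
= 15.4319 cm


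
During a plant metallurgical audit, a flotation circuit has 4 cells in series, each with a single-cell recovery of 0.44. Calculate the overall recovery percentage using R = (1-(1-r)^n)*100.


Complement of single-cell recovery:
1 - r = 1 - 0.44 = 0.56
Raise to power n:
(1 - r)^4 = 0.56^4 = 0.09834496
Overall recovery:
R = (1 - 0.09834496) * 100
= 90.1655%

90.1655%


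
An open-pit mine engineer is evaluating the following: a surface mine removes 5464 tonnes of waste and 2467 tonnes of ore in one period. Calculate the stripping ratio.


Stripping ratio = waste tonnage / ore tonnage
= 5464 / 2467
= 2.2148

2.2148


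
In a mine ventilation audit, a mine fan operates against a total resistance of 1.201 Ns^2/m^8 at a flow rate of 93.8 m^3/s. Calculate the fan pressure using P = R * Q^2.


Compute Q^2:
Q^2 = 93.8^2 = 8798.44
Compute pressure:
P = R * Q^2 = 1.201 * 8798.44
= 10566.9264 Pa

10566.9264 Pa


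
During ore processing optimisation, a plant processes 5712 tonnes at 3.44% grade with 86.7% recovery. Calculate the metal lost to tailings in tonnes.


Total metal in feed:
= 5712 * 3.44 / 100 = 196.4928 tonnes
Metal recovered:
= 196.4928 * 86.7 / 100 = 170.3592576 tonnes
Metal lost to tailings:
= 196.4928 - 170.3592576
= 26.1335 tonnes

26.1335 tonnes


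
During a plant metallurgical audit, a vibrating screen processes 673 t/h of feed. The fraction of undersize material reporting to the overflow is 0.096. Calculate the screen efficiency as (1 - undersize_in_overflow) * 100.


Screen efficiency = (1 - fraction of undersize in overflow) * 100
= (1 - 0.096) * 100
= 0.904 * 100
= 90.4%

90.4%


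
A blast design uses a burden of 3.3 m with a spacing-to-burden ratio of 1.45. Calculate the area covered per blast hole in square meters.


15.7905 m^2

First, find the spacing:
Spacing = burden * ratio = 3.3 * 1.45
= 4.785 m
Then, calculate the area:
Area = burden * spacing = 3.3 * 4.785
= 15.7905 m^2


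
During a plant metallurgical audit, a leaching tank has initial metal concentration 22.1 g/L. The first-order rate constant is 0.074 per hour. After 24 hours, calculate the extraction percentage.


83.0686%

Compute the exponent:
-k * t = -0.074 * 24 = -1.776
Remaining concentration:
C = 22.1 * exp(-1.776)
= 22.1 * 0.1693140508
= 3.741840522 g/L
Extracted = 22.1 - 3.741840522 = 18.35815948 g/L
Extraction % = 18.35815948 / 22.1 * 100
= 83.0686%


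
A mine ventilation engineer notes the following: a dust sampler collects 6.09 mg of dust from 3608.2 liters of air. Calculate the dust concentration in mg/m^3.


Convert liters to m^3: 1 m^3 = 1000 L
Concentration = mass / volume * 1000
= 6.09 / 3608.2 * 1000
= 0.001687822183 * 1000
= 1.6878 mg/m^3

1.6878 mg/m^3


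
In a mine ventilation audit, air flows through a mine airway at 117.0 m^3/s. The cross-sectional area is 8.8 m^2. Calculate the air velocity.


13.2955 m/s

Velocity = flow rate / cross-sectional area
= 117.0 / 8.8
= 13.2955 m/s


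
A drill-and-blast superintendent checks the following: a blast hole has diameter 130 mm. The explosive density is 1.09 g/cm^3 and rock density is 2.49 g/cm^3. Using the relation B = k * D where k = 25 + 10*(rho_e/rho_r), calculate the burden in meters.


3.8191 m

First, compute k:
rho_e / rho_r = 1.09 / 2.49 = 0.437751004
k = 25 + 10 * 0.437751004 = 29.37751004
Then, compute burden:
B = k * D / 1000 = 29.37751004 * 130 / 1000
= 3819.076305 / 1000
= 3.8191 m


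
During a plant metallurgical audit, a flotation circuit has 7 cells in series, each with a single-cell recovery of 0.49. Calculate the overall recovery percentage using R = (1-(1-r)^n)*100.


Complement of single-cell recovery:
1 - r = 1 - 0.49 = 0.51
Raise to power n:
(1 - r)^7 = 0.51^7 = 0.008974106779
Overall recovery:
R = (1 - 0.008974106779) * 100
= 99.1026%

99.1026%


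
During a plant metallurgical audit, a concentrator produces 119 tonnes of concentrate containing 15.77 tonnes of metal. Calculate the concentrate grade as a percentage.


Grade = (metal in concentrate / concentrate mass) * 100
= (15.77 / 119) * 100
= 0.1325210084 * 100
= 13.2521%

13.2521%


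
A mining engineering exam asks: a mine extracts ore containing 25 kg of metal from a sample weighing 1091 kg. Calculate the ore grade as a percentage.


Ore grade = (metal mass / ore mass) * 100
= (25 / 1091) * 100
= 0.0229147571 * 100
= 2.2915%

2.2915%


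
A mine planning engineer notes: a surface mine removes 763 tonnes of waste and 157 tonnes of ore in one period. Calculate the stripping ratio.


Stripping ratio = waste tonnage / ore tonnage
= 763 / 157
= 4.8599

4.8599


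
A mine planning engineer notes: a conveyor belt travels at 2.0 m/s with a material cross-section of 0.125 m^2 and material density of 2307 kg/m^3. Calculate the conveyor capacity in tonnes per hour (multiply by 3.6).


2076.3 t/h

Volumetric flow = speed * area
= 2.0 * 0.125 = 0.25 m^3/s
Mass flow = volumetric * density
= 0.25 * 2307 = 576.75 kg/s
Convert to t/h: multiply by 3.6
Capacity = 576.75 * 3.6
= 2076.3 t/h


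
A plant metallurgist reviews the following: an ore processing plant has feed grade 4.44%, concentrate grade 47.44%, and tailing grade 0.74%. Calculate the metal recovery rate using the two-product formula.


Using the two-product formula:
R = 100 * c * (f - t) / (f * (c - t))
Numerator = 100 * 47.44 * (4.44 - 0.74)
= 100 * 47.44 * 3.7
= 17552.8
Denominator = 4.44 * (47.44 - 0.74)
= 4.44 * 46.7
= 207.348
R = 17552.8 / 207.348
= 84.6538%

84.6538%


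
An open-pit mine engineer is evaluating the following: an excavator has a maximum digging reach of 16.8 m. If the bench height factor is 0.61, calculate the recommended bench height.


Bench height = reach * factor
= 16.8 * 0.61
= 10.248 m

10.248 m


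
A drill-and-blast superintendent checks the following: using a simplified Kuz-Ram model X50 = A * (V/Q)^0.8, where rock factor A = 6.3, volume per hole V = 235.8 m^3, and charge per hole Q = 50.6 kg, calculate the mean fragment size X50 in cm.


21.5802 cm

Compute V/Q:
V/Q = 235.8 / 50.6 = 4.660079051
Raise to the power 0.8:
(V/Q)^0.8 = 4.660079051^0.8 = 3.425426294
Multiply by A:
X50 = 6.3 * 3.425426294
= 21.5802 cm


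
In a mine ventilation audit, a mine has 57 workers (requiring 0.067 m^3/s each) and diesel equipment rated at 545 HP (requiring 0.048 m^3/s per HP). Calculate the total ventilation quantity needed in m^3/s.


Airflow for workers:
Q_people = 57 * 0.067 = 3.819 m^3/s
Airflow for diesel equipment:
Q_diesel = 545 * 0.048 = 26.16 m^3/s
Total ventilation:
Q_total = 3.819 + 26.16
= 29.979 m^3/s

29.979 m^3/s


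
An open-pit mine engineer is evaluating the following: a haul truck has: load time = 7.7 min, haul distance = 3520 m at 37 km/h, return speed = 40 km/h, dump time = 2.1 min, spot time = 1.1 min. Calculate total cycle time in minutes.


Convert haul speed to m/min: 37 * 1000/60 = 616.6666667 m/min
Haul time = 3520 / 616.6666667 = 5.708108108 min
Convert return speed to m/min: 40 * 1000/60 = 666.6666667 m/min
Return time = 3520 / 666.6666667 = 5.28 min
Total cycle time:
= 7.7 + 5.708108108 + 2.1 + 5.28 + 1.1
= 21.8881 min

21.8881 min


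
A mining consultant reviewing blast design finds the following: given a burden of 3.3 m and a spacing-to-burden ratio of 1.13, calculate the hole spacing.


Spacing = burden * ratio
= 3.3 * 1.13
= 3.729 m

3.729 m


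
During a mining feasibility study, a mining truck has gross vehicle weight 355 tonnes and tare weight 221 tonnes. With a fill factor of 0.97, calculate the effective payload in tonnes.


Maximum payload = gross - tare
= 355 - 221 = 134 tonnes
Effective payload = max payload * fill factor
= 134 * 0.97
= 129.98 tonnes

129.98 tonnes


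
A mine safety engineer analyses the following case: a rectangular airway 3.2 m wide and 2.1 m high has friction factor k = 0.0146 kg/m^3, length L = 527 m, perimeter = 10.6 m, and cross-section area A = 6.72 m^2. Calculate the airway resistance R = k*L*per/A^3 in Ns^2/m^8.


0.2688 Ns^2/m^8

Compute the numerator:
k * L * per = 0.0146 * 527 * 10.6
= 81.55852
Compute the denominator:
A^3 = 6.72^3 = 303.464448
Resistance:
R = 81.55852 / 303.464448
= 0.2688 Ns^2/m^8


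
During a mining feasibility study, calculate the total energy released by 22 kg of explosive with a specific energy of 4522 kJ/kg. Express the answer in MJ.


Energy = mass * specific_energy / 1000
= 22 * 4522 / 1000
= 99484 / 1000
= 99.484 MJ

99.484 MJ


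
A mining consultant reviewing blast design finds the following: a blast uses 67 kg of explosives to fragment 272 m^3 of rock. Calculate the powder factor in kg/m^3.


0.2463 kg/m^3

Powder factor = explosive mass / rock volume
= 67 / 272
= 0.2463 kg/m^3


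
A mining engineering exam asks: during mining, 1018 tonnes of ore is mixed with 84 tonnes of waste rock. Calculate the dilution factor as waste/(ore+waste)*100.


Total material = ore + waste
= 1018 + 84 = 1102 tonnes
Dilution = waste / total * 100
= 84 / 1102 * 100
= 0.07622504537 * 100
= 7.6225%

7.6225%


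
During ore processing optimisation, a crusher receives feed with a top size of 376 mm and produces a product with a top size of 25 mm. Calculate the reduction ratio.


Reduction ratio = feed size / product size
= 376 / 25
= 15.04

15.04


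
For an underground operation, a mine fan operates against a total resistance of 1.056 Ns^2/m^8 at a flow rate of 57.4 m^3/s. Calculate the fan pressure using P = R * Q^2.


3479.2666 Pa

Compute Q^2:
Q^2 = 57.4^2 = 3294.76
Compute pressure:
P = R * Q^2 = 1.056 * 3294.76
= 3479.2666 Pa


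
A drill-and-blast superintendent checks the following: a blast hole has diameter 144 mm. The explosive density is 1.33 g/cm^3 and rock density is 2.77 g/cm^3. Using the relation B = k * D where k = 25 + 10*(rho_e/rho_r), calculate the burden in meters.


4.2914 m

First, compute k:
rho_e / rho_r = 1.33 / 2.77 = 0.4801444043
k = 25 + 10 * 0.4801444043 = 29.80144404
Then, compute burden:
B = k * D / 1000 = 29.80144404 * 144 / 1000
= 4291.407942 / 1000
= 4.2914 m


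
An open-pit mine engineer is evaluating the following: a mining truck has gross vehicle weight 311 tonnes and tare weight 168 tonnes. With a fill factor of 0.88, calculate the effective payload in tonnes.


Maximum payload = gross - tare
= 311 - 168 = 143 tonnes
Effective payload = max payload * fill factor
= 143 * 0.88
= 125.84 tonnes

125.84 tonnes


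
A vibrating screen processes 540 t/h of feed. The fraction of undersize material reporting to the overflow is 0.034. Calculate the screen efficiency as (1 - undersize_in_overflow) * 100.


96.6%

Screen efficiency = (1 - fraction of undersize in overflow) * 100
= (1 - 0.034) * 100
= 0.966 * 100
= 96.6%


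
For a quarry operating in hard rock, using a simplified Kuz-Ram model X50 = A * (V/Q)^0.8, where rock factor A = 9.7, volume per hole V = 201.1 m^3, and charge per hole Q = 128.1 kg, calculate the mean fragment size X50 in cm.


13.9143 cm

Compute V/Q:
V/Q = 201.1 / 128.1 = 1.569867291
Raise to the power 0.8:
(V/Q)^0.8 = 1.569867291^0.8 = 1.43446631
Multiply by A:
X50 = 9.7 * 1.43446631
= 13.9143 cm


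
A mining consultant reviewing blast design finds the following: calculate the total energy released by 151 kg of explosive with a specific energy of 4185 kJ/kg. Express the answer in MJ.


631.935 MJ

Energy = mass * specific_energy / 1000
= 151 * 4185 / 1000
= 631935 / 1000
= 631.935 MJ


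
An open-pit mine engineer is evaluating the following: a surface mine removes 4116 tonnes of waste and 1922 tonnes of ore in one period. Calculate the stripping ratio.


Stripping ratio = waste tonnage / ore tonnage
= 4116 / 1922
= 2.1415

2.1415


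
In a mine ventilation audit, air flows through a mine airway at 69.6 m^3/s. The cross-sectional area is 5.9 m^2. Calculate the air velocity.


Velocity = flow rate / cross-sectional area
= 69.6 / 5.9
= 11.7966 m/s

11.7966 m/s


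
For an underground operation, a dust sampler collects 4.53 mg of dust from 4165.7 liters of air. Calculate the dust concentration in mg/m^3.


Convert liters to m^3: 1 m^3 = 1000 L
Concentration = mass / volume * 1000
= 4.53 / 4165.7 * 1000
= 0.001087452289 * 1000
= 1.0875 mg/m^3

1.0875 mg/m^3


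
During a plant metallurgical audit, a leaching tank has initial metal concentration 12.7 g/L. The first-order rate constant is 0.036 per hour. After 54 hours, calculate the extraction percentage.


Compute the exponent:
-k * t = -0.036 * 54 = -1.944
Remaining concentration:
C = 12.7 * exp(-1.944)
= 12.7 * 0.1431302821
= 1.817754582 g/L
Extracted = 12.7 - 1.817754582 = 10.88224542 g/L
Extraction % = 10.88224542 / 12.7 * 100
= 85.687%

85.687%


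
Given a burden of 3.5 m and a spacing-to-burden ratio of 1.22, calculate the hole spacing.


Spacing = burden * ratio
= 3.5 * 1.22
= 4.27 m

4.27 m


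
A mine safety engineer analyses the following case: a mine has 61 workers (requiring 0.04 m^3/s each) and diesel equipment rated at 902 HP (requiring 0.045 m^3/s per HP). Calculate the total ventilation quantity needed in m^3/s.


43.03 m^3/s

Airflow for workers:
Q_people = 61 * 0.04 = 2.44 m^3/s
Airflow for diesel equipment:
Q_diesel = 902 * 0.045 = 40.59 m^3/s
Total ventilation:
Q_total = 2.44 + 40.59
= 43.03 m^3/s


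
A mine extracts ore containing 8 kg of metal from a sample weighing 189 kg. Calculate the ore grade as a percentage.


Ore grade = (metal mass / ore mass) * 100
= (8 / 189) * 100
= 0.04232804233 * 100
= 4.2328%

4.2328%


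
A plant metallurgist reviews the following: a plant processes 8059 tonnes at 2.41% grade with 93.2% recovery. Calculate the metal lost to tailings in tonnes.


13.2071 tonnes

Total metal in feed:
= 8059 * 2.41 / 100 = 194.2219 tonnes
Metal recovered:
= 194.2219 * 93.2 / 100 = 181.0148108 tonnes
Metal lost to tailings:
= 194.2219 - 181.0148108
= 13.2071 tonnes


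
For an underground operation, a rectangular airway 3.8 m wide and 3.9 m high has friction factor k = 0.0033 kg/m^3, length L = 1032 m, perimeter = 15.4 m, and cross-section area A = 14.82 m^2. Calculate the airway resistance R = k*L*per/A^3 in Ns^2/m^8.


Compute the numerator:
k * L * per = 0.0033 * 1032 * 15.4
= 52.44624
Compute the denominator:
A^3 = 14.82^3 = 3254.952168
Resistance:
R = 52.44624 / 3254.952168
= 0.0161 Ns^2/m^8

0.0161 Ns^2/m^8


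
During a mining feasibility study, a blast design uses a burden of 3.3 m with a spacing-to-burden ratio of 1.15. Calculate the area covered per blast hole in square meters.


12.5235 m^2

First, find the spacing:
Spacing = burden * ratio = 3.3 * 1.15
= 3.795 m
Then, calculate the area:
Area = burden * spacing = 3.3 * 3.795
= 12.5235 m^2


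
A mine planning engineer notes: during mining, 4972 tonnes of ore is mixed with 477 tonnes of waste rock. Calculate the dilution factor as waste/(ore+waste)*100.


Total material = ore + waste
= 4972 + 477 = 5449 tonnes
Dilution = waste / total * 100
= 477 / 5449 * 100
= 0.08753899798 * 100
= 8.7539%

8.7539%


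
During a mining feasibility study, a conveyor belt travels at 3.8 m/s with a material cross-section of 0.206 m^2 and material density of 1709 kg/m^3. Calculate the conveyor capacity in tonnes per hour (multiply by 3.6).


Volumetric flow = speed * area
= 3.8 * 0.206 = 0.7828 m^3/s
Mass flow = volumetric * density
= 0.7828 * 1709 = 1337.8052 kg/s
Convert to t/h: multiply by 3.6
Capacity = 1337.8052 * 3.6
= 4816.0987 t/h

4816.0987 t/h


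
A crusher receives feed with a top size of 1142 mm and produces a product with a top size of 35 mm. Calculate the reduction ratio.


32.6286

Reduction ratio = feed size / product size
= 1142 / 35
= 32.6286


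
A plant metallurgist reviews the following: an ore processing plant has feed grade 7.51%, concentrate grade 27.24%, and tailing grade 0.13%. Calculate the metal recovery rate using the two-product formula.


Using the two-product formula:
R = 100 * c * (f - t) / (f * (c - t))
Numerator = 100 * 27.24 * (7.51 - 0.13)
= 100 * 27.24 * 7.38
= 20103.12
Denominator = 7.51 * (27.24 - 0.13)
= 7.51 * 27.11
= 203.5961
R = 20103.12 / 203.5961
= 98.7402%

98.7402%


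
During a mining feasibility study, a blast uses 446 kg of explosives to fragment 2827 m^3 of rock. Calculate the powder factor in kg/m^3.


Powder factor = explosive mass / rock volume
= 446 / 2827
= 0.1578 kg/m^3

0.1578 kg/m^3


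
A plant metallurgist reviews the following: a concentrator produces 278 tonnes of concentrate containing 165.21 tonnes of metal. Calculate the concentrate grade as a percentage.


Grade = (metal in concentrate / concentrate mass) * 100
= (165.21 / 278) * 100
= 0.5942805755 * 100
= 59.4281%

59.4281%


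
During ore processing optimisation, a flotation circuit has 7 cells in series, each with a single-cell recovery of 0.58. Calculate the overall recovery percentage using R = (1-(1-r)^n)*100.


Complement of single-cell recovery:
1 - r = 1 - 0.58 = 0.42
Raise to power n:
(1 - r)^7 = 0.42^7 = 0.002305393332
Overall recovery:
R = (1 - 0.002305393332) * 100
= 99.7695%

99.7695%


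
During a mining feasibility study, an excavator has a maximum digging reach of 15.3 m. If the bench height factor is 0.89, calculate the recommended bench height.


Bench height = reach * factor
= 15.3 * 0.89
= 13.617 m

13.617 m


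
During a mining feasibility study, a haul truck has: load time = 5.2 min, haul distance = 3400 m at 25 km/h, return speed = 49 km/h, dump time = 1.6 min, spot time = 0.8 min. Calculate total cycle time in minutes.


19.9233 min

Convert haul speed to m/min: 25 * 1000/60 = 416.6666667 m/min
Haul time = 3400 / 416.6666667 = 8.16 min
Convert return speed to m/min: 49 * 1000/60 = 816.6666667 m/min
Return time = 3400 / 816.6666667 = 4.163265306 min
Total cycle time:
= 5.2 + 8.16 + 1.6 + 4.163265306 + 0.8
= 19.9233 min


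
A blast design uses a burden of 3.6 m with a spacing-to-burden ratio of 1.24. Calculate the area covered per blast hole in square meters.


First, find the spacing:
Spacing = burden * ratio = 3.6 * 1.24
= 4.464 m
Then, calculate the area:
Area = burden * spacing = 3.6 * 4.464
= 16.0704 m^2

16.0704 m^2


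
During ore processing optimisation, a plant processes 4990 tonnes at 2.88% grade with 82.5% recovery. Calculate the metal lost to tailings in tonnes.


Total metal in feed:
= 4990 * 2.88 / 100 = 143.712 tonnes
Metal recovered:
= 143.712 * 82.5 / 100 = 118.5624 tonnes
Metal lost to tailings:
= 143.712 - 118.5624
= 25.1496 tonnes

25.1496 tonnes


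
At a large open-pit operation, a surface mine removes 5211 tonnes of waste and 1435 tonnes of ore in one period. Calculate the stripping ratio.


3.6314

Stripping ratio = waste tonnage / ore tonnage
= 5211 / 1435
= 3.6314


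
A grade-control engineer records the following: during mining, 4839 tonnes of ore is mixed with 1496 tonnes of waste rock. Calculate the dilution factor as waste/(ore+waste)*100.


Total material = ore + waste
= 4839 + 1496 = 6335 tonnes
Dilution = waste / total * 100
= 1496 / 6335 * 100
= 0.236148382 * 100
= 23.6148%

23.6148%
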